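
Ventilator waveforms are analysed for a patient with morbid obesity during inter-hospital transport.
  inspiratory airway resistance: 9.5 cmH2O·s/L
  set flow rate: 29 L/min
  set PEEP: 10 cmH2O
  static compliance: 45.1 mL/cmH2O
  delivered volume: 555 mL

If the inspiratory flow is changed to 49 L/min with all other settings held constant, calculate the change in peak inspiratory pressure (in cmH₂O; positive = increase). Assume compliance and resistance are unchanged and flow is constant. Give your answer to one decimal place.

Flow: 29 L/min ÷ 60 = 0.4833 L/s.
New flow: 49 L/min ÷ 60 = 0.8167 L/s.
PIP = Vt/C + R·V̇ + PEEP (constant-flow equation of motion).
Only the resistive term changes: ΔPIP = R × ΔV̇ = 9.5 × (0.8167 − 0.4833) = 9.5 × 0.3334 = 3.167 cmH2O.

3.2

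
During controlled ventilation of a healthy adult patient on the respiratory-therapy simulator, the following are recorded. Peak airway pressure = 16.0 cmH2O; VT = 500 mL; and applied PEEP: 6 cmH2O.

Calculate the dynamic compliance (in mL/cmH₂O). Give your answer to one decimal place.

50.0

Dynamic compliance = Vt / (PIP − PEEP) = 500 / (16.0 − 6) = 500 / 10.0 = 50.0 mL/cmH2O.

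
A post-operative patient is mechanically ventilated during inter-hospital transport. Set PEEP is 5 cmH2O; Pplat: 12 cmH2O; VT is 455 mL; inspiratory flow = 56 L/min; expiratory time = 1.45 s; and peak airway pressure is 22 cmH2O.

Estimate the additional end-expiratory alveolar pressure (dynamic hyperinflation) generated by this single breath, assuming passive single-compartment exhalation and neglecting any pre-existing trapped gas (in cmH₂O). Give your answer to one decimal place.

0.9

Flow: 56 L/min ÷ 60 = 0.9333 L/s.
R = (PIP − Pplat)/V̇ = (22 − 12) / 0.9333 = 10.0/0.9333 = 10.715 cmH2O·s/L.
C = Vt/(Pplat − PEEP) = 455.0 / (12 − 5) = 455.0/7.0 = 65.0 mL/cmH2O.
τ = R × C = 10.715 × 0.065 L/cmH2O = 0.6965 s.
Fraction remaining = e^(−Te/τ) = e^(−1.45/0.6965) = 0.1247; trapped volume = 455.0 × 0.1247 = 56.739 mL.
Additional alveolar pressure from trapping ≈ V_trapped / C = 56.739 / 65.0 = 0.8729 cmH2O.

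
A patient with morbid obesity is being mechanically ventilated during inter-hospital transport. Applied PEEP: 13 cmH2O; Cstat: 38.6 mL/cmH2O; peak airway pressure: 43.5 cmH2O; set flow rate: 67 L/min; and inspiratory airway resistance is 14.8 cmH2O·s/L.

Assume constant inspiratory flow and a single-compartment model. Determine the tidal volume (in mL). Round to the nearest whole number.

539

Flow: 67 L/min ÷ 60 = 1.1167 L/s.
Equation of motion (constant flow): PIP = Vt/C + R·V̇ + PEEP.
Vt/C = PIP − R·V̇ − PEEP = 43.5 − 16.527 − 13 = 13.973 cmH2O.
Vt = C × 13.973 = 38.6 × 13.973 = 539.36 mL.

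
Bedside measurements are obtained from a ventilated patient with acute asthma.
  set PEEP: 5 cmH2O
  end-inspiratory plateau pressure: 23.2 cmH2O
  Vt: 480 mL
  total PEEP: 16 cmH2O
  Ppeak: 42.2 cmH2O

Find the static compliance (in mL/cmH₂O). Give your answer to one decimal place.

66.7

End-expiratory occlusion gives total PEEP = 16 cmH2O (intrinsic PEEP = 16 − 5 = 11). Use total PEEP for the elastic gradient.
Cstat = Vt / (Pplat − PEEPtotal) = 480 / (23.2 − 16) = 480 / 7.2 = 66.667 mL/cmH2O.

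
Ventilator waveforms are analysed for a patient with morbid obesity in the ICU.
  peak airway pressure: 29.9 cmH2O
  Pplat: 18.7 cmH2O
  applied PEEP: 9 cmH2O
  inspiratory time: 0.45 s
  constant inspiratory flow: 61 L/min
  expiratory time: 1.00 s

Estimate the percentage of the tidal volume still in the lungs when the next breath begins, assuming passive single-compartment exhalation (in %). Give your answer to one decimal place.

Flow: 61 L/min ÷ 60 = 1.0167 L/s.
Vt = flow × Ti = 1.0167 L/s × 0.45 s × 1000 mL/L = 457.52 mL.
R = (PIP − Pplat)/V̇ = (29.9 − 18.7) / 1.0167 = 11.2/1.0167 = 11.016 cmH2O·s/L.
C = Vt/(Pplat − PEEP) = 457.52 / (18.7 − 9) = 457.52/9.7 = 47.167 mL/cmH2O.
τ = R × C = 11.016 × 0.04717 L/cmH2O = 0.5196 s.
Fraction remaining at end-expiration = e^(−Te/τ) = e^(−1.00/0.5196) = 0.1459 → 14.59%.

14.6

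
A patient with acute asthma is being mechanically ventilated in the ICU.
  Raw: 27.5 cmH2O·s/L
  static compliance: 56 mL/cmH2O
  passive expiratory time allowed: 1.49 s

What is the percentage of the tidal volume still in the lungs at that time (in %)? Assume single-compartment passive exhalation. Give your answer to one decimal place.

38.0

τ = R × C = 27.5 × 56 mL/cmH2O = 27.5 × 0.056 L/cmH2O = 1.54 s.
Passive exhalation: V(t)/V₀ = e^(−t/τ) = e^(−1.49/1.54) = 0.38.
Fraction remaining = 0.38 → 38.0%.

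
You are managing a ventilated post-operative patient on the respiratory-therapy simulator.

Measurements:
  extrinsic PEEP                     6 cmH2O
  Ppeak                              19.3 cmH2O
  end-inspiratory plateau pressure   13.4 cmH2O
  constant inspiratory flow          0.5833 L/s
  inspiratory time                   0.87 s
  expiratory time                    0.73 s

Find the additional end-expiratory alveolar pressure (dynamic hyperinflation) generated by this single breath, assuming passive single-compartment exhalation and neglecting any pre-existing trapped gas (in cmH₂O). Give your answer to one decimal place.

Vt = flow × Ti = 0.5833 L/s × 0.87 s × 1000 mL/L = 507.47 mL.
R = (PIP − Pplat)/V̇ = (19.3 − 13.4) / 0.5833 = 5.9/0.5833 = 10.115 cmH2O·s/L.
C = Vt/(Pplat − PEEP) = 507.47 / (13.4 − 6) = 507.47/7.4 = 68.577 mL/cmH2O.
τ = R × C = 10.115 × 0.06858 L/cmH2O = 0.6937 s.
Fraction remaining = e^(−Te/τ) = e^(−0.73/0.6937) = 0.3491; trapped volume = 507.47 × 0.3491 = 177.16 mL.
Additional alveolar pressure from trapping ≈ V_trapped / C = 177.16 / 68.577 = 2.583 cmH2O.

2.6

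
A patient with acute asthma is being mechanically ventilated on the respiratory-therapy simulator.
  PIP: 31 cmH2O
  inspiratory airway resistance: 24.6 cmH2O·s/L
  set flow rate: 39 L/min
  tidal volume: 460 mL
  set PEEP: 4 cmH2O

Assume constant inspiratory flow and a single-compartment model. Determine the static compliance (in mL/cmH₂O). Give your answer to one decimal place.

Flow: 39 L/min ÷ 60 = 0.65 L/s.
Equation of motion (constant flow): PIP = Vt/C + R·V̇ + PEEP.
Vt/C = PIP − R·V̇ − PEEP = 31 − 24.6×0.65 − 4 = 31 − 15.99 − 4 = 11.01 cmH2O.
C = Vt / 11.01 = 460 / 11.01 = 41.78 mL/cmH2O.

41.8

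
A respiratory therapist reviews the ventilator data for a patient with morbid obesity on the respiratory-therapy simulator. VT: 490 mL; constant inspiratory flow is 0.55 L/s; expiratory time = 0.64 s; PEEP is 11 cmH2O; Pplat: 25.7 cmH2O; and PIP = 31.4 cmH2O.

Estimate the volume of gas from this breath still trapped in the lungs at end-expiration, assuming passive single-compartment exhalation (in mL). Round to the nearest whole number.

R = (PIP − Pplat)/V̇ = (31.4 − 25.7) / 0.55 = 5.7/0.55 = 10.364 cmH2O·s/L.
C = Vt/(Pplat − PEEP) = 490.0 / (25.7 − 11) = 490.0/14.7 = 33.333 mL/cmH2O.
τ = R × C = 10.364 × 0.03333 L/cmH2O = 0.3454 s.
Fraction remaining = e^(−Te/τ) = e^(−0.64/0.3454) = 0.1568.
Trapped volume = 490.0 × 0.1568 = 76.832 mL.

77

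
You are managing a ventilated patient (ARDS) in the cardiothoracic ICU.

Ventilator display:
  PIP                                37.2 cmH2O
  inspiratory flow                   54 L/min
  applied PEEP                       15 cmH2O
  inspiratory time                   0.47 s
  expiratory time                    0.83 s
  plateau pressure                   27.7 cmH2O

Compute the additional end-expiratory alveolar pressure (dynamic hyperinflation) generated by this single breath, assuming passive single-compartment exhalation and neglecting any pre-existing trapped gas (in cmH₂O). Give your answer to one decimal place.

1.2

Flow: 54 L/min ÷ 60 = 0.9 L/s.
Vt = flow × Ti = 0.9 L/s × 0.47 s × 1000 mL/L = 423.0 mL.
R = (PIP − Pplat)/V̇ = (37.2 − 27.7) / 0.9 = 9.5/0.9 = 10.556 cmH2O·s/L.
C = Vt/(Pplat − PEEP) = 423.0 / (27.7 − 15) = 423.0/12.7 = 33.307 mL/cmH2O.
τ = R × C = 10.556 × 0.03331 L/cmH2O = 0.3516 s.
Fraction remaining = e^(−Te/τ) = e^(−0.83/0.3516) = 0.09436; trapped volume = 423.0 × 0.09436 = 39.914 mL.
Additional alveolar pressure from trapping ≈ V_trapped / C = 39.914 / 33.307 = 1.198 cmH2O.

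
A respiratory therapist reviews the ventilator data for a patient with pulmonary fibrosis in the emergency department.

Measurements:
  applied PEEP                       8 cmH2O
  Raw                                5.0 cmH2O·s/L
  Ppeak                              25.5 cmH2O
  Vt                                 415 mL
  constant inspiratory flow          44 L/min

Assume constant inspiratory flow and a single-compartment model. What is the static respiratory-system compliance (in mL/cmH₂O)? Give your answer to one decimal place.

Flow: 44 L/min ÷ 60 = 0.7333 L/s.
Equation of motion (constant flow): PIP = Vt/C + R·V̇ + PEEP.
Vt/C = PIP − R·V̇ − PEEP = 25.5 − 5.0×0.7333 − 8 = 25.5 − 3.667 − 8 = 13.833 cmH2O.
C = Vt / 13.833 = 415 / 13.833 = 30.001 mL/cmH2O.

30.0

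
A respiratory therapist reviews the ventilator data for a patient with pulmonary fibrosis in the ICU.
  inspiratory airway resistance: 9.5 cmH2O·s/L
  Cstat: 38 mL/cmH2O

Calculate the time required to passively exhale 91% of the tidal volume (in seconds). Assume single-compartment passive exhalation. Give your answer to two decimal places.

τ = R × C = 9.5 × 38 mL/cmH2O = 9.5 × 0.038 L/cmH2O = 0.361 s.
Exhaled fraction f = 1 − e^(−t/τ) → t = −τ·ln(1 − f) = −0.361·ln(0.09) = 0.8693 s.

0.87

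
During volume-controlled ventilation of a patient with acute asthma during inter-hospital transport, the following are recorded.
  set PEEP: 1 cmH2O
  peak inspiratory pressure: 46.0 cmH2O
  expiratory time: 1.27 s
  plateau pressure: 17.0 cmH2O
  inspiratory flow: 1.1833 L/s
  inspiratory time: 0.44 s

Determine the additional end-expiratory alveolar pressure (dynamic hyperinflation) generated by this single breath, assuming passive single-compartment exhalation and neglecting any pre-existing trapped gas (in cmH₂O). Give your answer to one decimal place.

3.3

Vt = flow × Ti = 1.1833 L/s × 0.44 s × 1000 mL/L = 520.65 mL.
R = (PIP − Pplat)/V̇ = (46.0 − 17.0) / 1.1833 = 29.0/1.1833 = 24.508 cmH2O·s/L.
C = Vt/(Pplat − PEEP) = 520.65 / (17.0 − 1) = 520.65/16.0 = 32.541 mL/cmH2O.
τ = R × C = 24.508 × 0.03254 L/cmH2O = 0.7975 s.
Fraction remaining = e^(−Te/τ) = e^(−1.27/0.7975) = 0.2034; trapped volume = 520.65 × 0.2034 = 105.9 mL.
Additional alveolar pressure from trapping ≈ V_trapped / C = 105.9 / 32.541 = 3.254 cmH2O.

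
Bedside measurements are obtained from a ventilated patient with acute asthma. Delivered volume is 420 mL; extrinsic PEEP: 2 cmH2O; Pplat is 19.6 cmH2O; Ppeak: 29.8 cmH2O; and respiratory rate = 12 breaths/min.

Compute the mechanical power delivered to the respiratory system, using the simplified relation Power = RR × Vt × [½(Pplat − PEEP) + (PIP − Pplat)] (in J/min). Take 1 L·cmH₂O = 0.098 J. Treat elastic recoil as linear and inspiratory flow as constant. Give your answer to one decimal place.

Per-breath work = Vt × [½(Pplat−PEEP) + (PIP−Pplat)] = 0.420 × [0.5×17.6 + 10.2] = 0.420 × 19.0 = 7.98 L·cmH2O.
Power = 12 × 7.98 = 95.76 L·cmH2O/min.
× 0.098 J/(L·cmH2O) → 9.384 J/min.

9.4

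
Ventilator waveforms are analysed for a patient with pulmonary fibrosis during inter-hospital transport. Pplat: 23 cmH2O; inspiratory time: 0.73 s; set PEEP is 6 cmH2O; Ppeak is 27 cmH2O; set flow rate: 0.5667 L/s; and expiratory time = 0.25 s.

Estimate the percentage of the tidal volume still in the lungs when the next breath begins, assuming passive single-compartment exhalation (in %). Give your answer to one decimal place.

23.3

Vt = flow × Ti = 0.5667 L/s × 0.73 s × 1000 mL/L = 413.69 mL.
R = (PIP − Pplat)/V̇ = (27 − 23) / 0.5667 = 4.0/0.5667 = 7.058 cmH2O·s/L.
C = Vt/(Pplat − PEEP) = 413.69 / (23 − 6) = 413.69/17.0 = 24.335 mL/cmH2O.
τ = R × C = 7.058 × 0.02434 L/cmH2O = 0.1718 s.
Fraction remaining at end-expiration = e^(−Te/τ) = e^(−0.25/0.1718) = 0.2334 → 23.34%.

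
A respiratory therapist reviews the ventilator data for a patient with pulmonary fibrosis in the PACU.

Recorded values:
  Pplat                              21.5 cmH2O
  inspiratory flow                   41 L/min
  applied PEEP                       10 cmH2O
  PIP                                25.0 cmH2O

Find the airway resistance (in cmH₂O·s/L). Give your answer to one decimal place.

5.1

Flow: 41 L/min ÷ 60 = 0.6833 L/s.
Raw = (PIP − Pplat) / flow = (25.0 − 21.5) / 0.6833 = 3.5 / 0.6833 = 5.122 cmH2O·s/L.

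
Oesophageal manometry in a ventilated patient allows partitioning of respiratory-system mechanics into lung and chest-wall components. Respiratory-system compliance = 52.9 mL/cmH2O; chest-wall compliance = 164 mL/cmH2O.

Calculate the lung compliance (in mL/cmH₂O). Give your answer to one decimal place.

78.1

1/CL = 1/Crs − 1/Ccw.
1/CL = 1/52.9 − 1/164 = 0.01281.
CL = 78.064 mL/cmH2O.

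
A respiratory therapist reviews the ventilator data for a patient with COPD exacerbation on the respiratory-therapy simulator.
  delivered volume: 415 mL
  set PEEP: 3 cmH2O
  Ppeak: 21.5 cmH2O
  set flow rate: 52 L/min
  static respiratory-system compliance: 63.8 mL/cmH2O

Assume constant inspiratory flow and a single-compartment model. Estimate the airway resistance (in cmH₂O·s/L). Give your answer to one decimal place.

Flow: 52 L/min ÷ 60 = 0.8667 L/s.
Equation of motion (constant flow): PIP = Vt/C + R·V̇ + PEEP.
R·V̇ = PIP − Vt/C − PEEP = 21.5 − 415/63.8 − 3 = 21.5 − 6.505 − 3 = 11.995 cmH2O.
R = 11.995 / 0.8667 = 13.84 cmH2O·s/L.

13.8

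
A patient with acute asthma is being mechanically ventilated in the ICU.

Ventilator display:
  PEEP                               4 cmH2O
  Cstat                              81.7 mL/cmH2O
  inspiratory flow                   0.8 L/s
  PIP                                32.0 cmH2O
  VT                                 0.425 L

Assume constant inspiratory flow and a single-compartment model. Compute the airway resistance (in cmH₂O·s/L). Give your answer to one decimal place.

Equation of motion (constant flow): PIP = Vt/C + R·V̇ + PEEP.
R·V̇ = PIP − Vt/C − PEEP = 32.0 − 425/81.7 − 4 = 32.0 − 5.202 − 4 = 22.798 cmH2O.
R = 22.798 / 0.8 = 28.498 cmH2O·s/L.

28.5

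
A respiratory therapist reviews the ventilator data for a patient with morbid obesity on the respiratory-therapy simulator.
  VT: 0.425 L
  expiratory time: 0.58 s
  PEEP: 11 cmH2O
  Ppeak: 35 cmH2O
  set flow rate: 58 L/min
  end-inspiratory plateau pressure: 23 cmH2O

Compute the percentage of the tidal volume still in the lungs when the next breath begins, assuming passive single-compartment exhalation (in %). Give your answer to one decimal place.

26.7

Flow: 58 L/min ÷ 60 = 0.9667 L/s.
R = (PIP − Pplat)/V̇ = (35 − 23) / 0.9667 = 12.0/0.9667 = 12.413 cmH2O·s/L.
C = Vt/(Pplat − PEEP) = 425.0 / (23 − 11) = 425.0/12.0 = 35.417 mL/cmH2O.
τ = R × C = 12.413 × 0.03542 L/cmH2O = 0.4397 s.
Fraction remaining at end-expiration = e^(−Te/τ) = e^(−0.58/0.4397) = 0.2674 → 26.74%.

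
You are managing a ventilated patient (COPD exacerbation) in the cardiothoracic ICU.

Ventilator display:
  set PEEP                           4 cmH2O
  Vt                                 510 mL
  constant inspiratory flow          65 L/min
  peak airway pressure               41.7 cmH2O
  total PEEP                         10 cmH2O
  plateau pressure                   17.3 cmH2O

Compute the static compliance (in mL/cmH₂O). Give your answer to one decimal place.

69.9

End-expiratory occlusion gives total PEEP = 10 cmH2O (intrinsic PEEP = 10 − 4 = 6). Use total PEEP for the elastic gradient.
Cstat = Vt / (Pplat − PEEPtotal) = 510 / (17.3 − 10) = 510 / 7.3 = 69.863 mL/cmH2O.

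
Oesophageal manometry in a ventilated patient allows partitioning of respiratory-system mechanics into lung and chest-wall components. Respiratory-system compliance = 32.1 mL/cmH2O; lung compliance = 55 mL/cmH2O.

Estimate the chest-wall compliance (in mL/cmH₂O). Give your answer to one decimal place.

77.1

1/Ccw = 1/Crs − 1/CL.
1/Ccw = 1/32.1 − 1/55 = 0.01297.
Ccw = 77.101 mL/cmH2O.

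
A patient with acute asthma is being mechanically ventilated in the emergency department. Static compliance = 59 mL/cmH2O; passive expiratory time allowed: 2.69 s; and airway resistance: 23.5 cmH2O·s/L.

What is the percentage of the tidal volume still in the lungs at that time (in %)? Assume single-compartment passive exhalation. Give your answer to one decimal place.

14.4

τ = R × C = 23.5 × 59 mL/cmH2O = 23.5 × 0.059 L/cmH2O = 1.387 s.
Passive exhalation: V(t)/V₀ = e^(−t/τ) = e^(−2.69/1.387) = 0.1438.
Fraction remaining = 0.1438 → 14.38%.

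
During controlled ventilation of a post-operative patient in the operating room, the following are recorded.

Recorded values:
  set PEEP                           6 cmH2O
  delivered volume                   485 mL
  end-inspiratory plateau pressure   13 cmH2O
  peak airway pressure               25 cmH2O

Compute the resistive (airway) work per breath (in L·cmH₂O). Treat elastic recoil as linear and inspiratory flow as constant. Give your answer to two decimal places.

5.82

With constant inspiratory flow the resistive pressure is constant at PIP − Pplat = 25 − 13 = 12.0 cmH2O, so resistive work = 12.0 × 0.485 = 5.82 L·cmH2O.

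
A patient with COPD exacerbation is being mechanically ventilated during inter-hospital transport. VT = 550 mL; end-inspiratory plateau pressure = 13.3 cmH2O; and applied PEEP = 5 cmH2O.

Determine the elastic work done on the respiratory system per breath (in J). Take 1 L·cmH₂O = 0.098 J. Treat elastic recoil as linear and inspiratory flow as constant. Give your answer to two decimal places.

0.22

Elastic work ≈ ½ × (Pplat − PEEP) × Vt = 0.5 × (13.3 − 5) × 0.550 L = 0.5 × 8.3 × 0.550 = 2.283 L·cmH2O.
× 0.098 J/(L·cmH2O) → 0.2237 J.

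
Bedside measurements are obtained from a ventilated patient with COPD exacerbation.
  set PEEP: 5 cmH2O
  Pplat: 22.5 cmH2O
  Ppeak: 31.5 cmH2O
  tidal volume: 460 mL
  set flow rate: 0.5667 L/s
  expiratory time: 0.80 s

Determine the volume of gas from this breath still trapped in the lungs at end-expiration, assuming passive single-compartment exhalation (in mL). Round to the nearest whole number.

R = (PIP − Pplat)/V̇ = (31.5 − 22.5) / 0.5667 = 9.0/0.5667 = 15.881 cmH2O·s/L.
C = Vt/(Pplat − PEEP) = 460.0 / (22.5 − 5) = 460.0/17.5 = 26.286 mL/cmH2O.
τ = R × C = 15.881 × 0.02629 L/cmH2O = 0.4175 s.
Fraction remaining = e^(−Te/τ) = e^(−0.80/0.4175) = 0.1472.
Trapped volume = 460.0 × 0.1472 = 67.712 mL.

68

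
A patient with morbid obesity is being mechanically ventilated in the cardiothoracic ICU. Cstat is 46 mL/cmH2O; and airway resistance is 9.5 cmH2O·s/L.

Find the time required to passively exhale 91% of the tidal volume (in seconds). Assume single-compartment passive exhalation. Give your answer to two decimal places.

1.05

τ = R × C = 9.5 × 46 mL/cmH2O = 9.5 × 0.046 L/cmH2O = 0.437 s.
Exhaled fraction f = 1 − e^(−t/τ) → t = −τ·ln(1 − f) = −0.437·ln(0.09) = 1.052 s.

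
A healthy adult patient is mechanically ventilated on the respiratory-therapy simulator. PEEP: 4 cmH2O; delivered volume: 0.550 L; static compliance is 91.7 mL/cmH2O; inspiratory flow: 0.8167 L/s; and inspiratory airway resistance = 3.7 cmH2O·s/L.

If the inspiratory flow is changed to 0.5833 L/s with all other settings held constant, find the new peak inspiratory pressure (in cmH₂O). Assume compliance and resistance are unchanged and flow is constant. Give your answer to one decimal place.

PIP = Vt/C + R·V̇ + PEEP (constant-flow equation of motion).
Only the resistive term changes: ΔPIP = R × ΔV̇ = 3.7 × (0.5833 − 0.8167) = 3.7 × -0.2334 = -0.8636 cmH2O.
Original PIP = 550/91.7 + 3.7×0.8167 + 4 = 13.02 cmH2O; new PIP = 13.02 + (-0.8636) = 12.156 cmH2O.

12.2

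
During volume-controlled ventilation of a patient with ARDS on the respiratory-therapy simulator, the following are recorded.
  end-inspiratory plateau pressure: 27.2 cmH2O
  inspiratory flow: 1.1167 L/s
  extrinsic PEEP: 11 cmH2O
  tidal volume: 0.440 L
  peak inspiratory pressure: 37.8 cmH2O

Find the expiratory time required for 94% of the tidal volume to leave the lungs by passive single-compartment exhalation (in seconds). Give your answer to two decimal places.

R = (PIP − Pplat)/V̇ = (37.8 − 27.2) / 1.1167 = 10.6/1.1167 = 9.492 cmH2O·s/L.
C = Vt/(Pplat − PEEP) = 440.0 / (27.2 − 11) = 440.0/16.2 = 27.16 mL/cmH2O.
τ = R × C = 9.492 × 0.02716 L/cmH2O = 0.2578 s.
t = −τ·ln(1 − 0.94) = −0.2578·ln(0.06) = 0.7253 s.

0.73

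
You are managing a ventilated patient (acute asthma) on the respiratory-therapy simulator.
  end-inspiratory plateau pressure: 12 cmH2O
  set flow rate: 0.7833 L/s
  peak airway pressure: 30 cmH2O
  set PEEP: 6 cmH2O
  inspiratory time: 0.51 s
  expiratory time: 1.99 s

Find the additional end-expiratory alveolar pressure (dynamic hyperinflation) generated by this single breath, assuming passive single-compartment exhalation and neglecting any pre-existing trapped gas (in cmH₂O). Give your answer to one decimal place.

1.6

Vt = flow × Ti = 0.7833 L/s × 0.51 s × 1000 mL/L = 399.48 mL.
R = (PIP − Pplat)/V̇ = (30 − 12) / 0.7833 = 18.0/0.7833 = 22.98 cmH2O·s/L.
C = Vt/(Pplat − PEEP) = 399.48 / (12 − 6) = 399.48/6.0 = 66.58 mL/cmH2O.
τ = R × C = 22.98 × 0.06658 L/cmH2O = 1.53 s.
Fraction remaining = e^(−Te/τ) = e^(−1.99/1.53) = 0.2724; trapped volume = 399.48 × 0.2724 = 108.82 mL.
Additional alveolar pressure from trapping ≈ V_trapped / C = 108.82 / 66.58 = 1.634 cmH2O.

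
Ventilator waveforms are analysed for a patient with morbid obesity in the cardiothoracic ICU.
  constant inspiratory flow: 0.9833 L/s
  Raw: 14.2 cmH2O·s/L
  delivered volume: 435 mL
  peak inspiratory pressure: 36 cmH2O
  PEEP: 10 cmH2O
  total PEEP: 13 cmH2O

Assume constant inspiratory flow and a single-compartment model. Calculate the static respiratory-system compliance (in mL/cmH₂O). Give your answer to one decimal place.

Total PEEP = 13 cmH2O (set 10 + intrinsic 3); this is the baseline alveolar pressure.
Equation of motion (constant flow): PIP = Vt/C + R·V̇ + PEEP.
Vt/C = PIP − R·V̇ − PEEP = 36 − 14.2×0.9833 − 13 = 36 − 13.963 − 13 = 9.037 cmH2O.
C = Vt / 9.037 = 435 / 9.037 = 48.135 mL/cmH2O.

48.1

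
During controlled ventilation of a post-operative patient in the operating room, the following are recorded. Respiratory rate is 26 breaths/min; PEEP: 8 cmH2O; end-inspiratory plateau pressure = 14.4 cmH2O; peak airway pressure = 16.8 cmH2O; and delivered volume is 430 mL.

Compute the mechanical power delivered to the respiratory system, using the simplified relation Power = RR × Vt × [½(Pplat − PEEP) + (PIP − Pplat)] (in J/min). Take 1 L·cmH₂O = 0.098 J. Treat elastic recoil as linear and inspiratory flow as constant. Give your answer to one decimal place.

Per-breath work = Vt × [½(Pplat−PEEP) + (PIP−Pplat)] = 0.430 × [0.5×6.4 + 2.4] = 0.430 × 5.6 = 2.408 L·cmH2O.
Power = 26 × 2.408 = 62.608 L·cmH2O/min.
× 0.098 J/(L·cmH2O) → 6.136 J/min.

6.1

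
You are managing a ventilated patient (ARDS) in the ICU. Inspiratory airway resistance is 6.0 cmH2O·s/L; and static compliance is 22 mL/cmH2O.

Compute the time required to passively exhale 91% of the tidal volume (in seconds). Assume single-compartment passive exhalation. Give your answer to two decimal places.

0.32

τ = R × C = 6.0 × 22 mL/cmH2O = 6.0 × 0.022 L/cmH2O = 0.132 s.
Exhaled fraction f = 1 − e^(−t/τ) → t = −τ·ln(1 − f) = −0.132·ln(0.09) = 0.3178 s.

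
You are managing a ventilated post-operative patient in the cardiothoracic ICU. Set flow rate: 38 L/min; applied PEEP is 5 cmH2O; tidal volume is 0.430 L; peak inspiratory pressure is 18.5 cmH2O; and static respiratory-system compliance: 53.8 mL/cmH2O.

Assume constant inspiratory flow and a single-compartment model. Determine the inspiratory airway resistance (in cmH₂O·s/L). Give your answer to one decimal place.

Flow: 38 L/min ÷ 60 = 0.6333 L/s.
Equation of motion (constant flow): PIP = Vt/C + R·V̇ + PEEP.
R·V̇ = PIP − Vt/C − PEEP = 18.5 − 430/53.8 − 5 = 18.5 − 7.993 − 5 = 5.507 cmH2O.
R = 5.507 / 0.6333 = 8.696 cmH2O·s/L.

8.7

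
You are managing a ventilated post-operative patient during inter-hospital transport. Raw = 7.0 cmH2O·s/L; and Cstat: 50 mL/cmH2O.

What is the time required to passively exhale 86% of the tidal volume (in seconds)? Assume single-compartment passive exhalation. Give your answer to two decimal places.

0.69

τ = R × C = 7.0 × 50 mL/cmH2O = 7.0 × 0.050 L/cmH2O = 0.35 s.
Exhaled fraction f = 1 − e^(−t/τ) → t = −τ·ln(1 − f) = −0.35·ln(0.14) = 0.6881 s.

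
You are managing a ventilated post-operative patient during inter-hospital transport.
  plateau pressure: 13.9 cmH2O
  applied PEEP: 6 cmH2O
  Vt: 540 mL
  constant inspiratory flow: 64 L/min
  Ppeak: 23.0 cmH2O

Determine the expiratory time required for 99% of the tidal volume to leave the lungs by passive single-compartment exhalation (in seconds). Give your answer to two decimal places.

2.69

Flow: 64 L/min ÷ 60 = 1.0667 L/s.
R = (PIP − Pplat)/V̇ = (23.0 − 13.9) / 1.0667 = 9.1/1.0667 = 8.531 cmH2O·s/L.
C = Vt/(Pplat − PEEP) = 540.0 / (13.9 − 6) = 540.0/7.9 = 68.354 mL/cmH2O.
τ = R × C = 8.531 × 0.06835 L/cmH2O = 0.5831 s.
t = −τ·ln(1 − 0.99) = −0.5831·ln(0.01) = 2.685 s.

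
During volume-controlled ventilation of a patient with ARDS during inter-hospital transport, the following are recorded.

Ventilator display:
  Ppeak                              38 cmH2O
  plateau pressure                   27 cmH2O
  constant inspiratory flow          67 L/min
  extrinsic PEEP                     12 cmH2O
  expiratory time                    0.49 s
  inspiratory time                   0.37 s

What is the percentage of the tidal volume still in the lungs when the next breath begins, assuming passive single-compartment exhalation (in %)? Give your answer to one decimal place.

16.4

Flow: 67 L/min ÷ 60 = 1.1167 L/s.
Vt = flow × Ti = 1.1167 L/s × 0.37 s × 1000 mL/L = 413.18 mL.
R = (PIP − Pplat)/V̇ = (38 − 27) / 1.1167 = 11.0/1.1167 = 9.85 cmH2O·s/L.
C = Vt/(Pplat − PEEP) = 413.18 / (27 − 12) = 413.18/15.0 = 27.545 mL/cmH2O.
τ = R × C = 9.85 × 0.02755 L/cmH2O = 0.2714 s.
Fraction remaining at end-expiration = e^(−Te/τ) = e^(−0.49/0.2714) = 0.1644 → 16.44%.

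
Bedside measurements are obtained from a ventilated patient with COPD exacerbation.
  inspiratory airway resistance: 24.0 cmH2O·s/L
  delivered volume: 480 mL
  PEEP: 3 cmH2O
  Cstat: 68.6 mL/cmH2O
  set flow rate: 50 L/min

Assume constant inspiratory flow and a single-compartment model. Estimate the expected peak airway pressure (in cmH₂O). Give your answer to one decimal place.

30.0

Flow: 50 L/min ÷ 60 = 0.8333 L/s.
Equation of motion (constant flow): PIP = Vt/C + R·V̇ + PEEP.
PIP = 480/68.6 + 24.0×0.8333 + 3 = 6.997 + 19.999 + 3 = 29.996 cmH2O.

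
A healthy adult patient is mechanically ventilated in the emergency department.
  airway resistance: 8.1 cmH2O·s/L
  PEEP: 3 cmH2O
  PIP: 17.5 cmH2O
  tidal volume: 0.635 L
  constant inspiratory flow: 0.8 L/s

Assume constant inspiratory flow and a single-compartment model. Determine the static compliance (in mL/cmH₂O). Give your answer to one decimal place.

79.2

Equation of motion (constant flow): PIP = Vt/C + R·V̇ + PEEP.
Vt/C = PIP − R·V̇ − PEEP = 17.5 − 8.1×0.8 − 3 = 17.5 − 6.48 − 3 = 8.02 cmH2O.
C = Vt / 8.02 = 635 / 8.02 = 79.177 mL/cmH2O.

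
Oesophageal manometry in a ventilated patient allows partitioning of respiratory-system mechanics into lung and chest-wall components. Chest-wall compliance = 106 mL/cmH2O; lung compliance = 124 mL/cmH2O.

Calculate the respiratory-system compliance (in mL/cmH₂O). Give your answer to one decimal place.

57.1

Lung and chest wall are elastances in series: 1/Crs = 1/CL + 1/Ccw.
1/Crs = 1/124 + 1/106 = 0.0175.
Crs = 57.143 mL/cmH2O.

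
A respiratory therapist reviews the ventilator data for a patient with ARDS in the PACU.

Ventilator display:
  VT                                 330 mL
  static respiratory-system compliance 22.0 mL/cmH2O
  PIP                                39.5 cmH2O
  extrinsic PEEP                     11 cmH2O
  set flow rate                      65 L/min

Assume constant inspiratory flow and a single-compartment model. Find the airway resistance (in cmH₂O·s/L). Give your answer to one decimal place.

12.5

Flow: 65 L/min ÷ 60 = 1.0833 L/s.
Equation of motion (constant flow): PIP = Vt/C + R·V̇ + PEEP.
R·V̇ = PIP − Vt/C − PEEP = 39.5 − 330/22.0 − 11 = 39.5 − 15.0 − 11 = 13.5 cmH2O.
R = 13.5 / 1.0833 = 12.462 cmH2O·s/L.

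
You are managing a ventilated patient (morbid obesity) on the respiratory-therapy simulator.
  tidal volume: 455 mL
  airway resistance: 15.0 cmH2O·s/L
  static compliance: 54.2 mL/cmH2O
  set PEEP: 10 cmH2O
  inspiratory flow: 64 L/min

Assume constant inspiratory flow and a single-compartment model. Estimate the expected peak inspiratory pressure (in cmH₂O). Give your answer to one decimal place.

34.4

Flow: 64 L/min ÷ 60 = 1.0667 L/s.
Equation of motion (constant flow): PIP = Vt/C + R·V̇ + PEEP.
PIP = 455/54.2 + 15.0×1.0667 + 10 = 8.395 + 16.001 + 10 = 34.396 cmH2O.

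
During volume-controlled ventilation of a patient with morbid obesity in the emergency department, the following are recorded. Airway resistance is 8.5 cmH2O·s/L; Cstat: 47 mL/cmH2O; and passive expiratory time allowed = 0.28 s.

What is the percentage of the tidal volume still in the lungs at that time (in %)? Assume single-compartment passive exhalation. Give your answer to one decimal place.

49.6

τ = R × C = 8.5 × 47 mL/cmH2O = 8.5 × 0.047 L/cmH2O = 0.3995 s.
Passive exhalation: V(t)/V₀ = e^(−t/τ) = e^(−0.28/0.3995) = 0.4962.
Fraction remaining = 0.4962 → 49.62%.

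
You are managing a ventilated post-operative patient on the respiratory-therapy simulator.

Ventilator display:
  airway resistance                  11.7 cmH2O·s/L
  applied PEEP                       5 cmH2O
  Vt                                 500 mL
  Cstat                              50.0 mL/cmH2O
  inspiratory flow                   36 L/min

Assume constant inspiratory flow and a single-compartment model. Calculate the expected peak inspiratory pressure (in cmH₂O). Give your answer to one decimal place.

Flow: 36 L/min ÷ 60 = 0.6 L/s.
Equation of motion (constant flow): PIP = Vt/C + R·V̇ + PEEP.
PIP = 500/50.0 + 11.7×0.6 + 5 = 10.0 + 7.02 + 5 = 22.02 cmH2O.

22.0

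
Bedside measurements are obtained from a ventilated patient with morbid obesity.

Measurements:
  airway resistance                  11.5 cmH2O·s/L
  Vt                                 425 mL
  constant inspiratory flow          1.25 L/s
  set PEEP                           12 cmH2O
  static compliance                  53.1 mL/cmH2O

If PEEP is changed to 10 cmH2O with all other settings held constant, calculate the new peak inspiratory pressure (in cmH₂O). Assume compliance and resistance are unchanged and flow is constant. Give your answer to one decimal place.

PIP = Vt/C + R·V̇ + PEEP (constant-flow equation of motion).
Only the baseline term changes: ΔPIP = ΔPEEP = 10 − 12 = -2.0 cmH2O.
Original PIP = 425/53.1 + 11.5×1.25 + 12 = 34.379 cmH2O; new PIP = 34.379 + (-2.0) = 32.379 cmH2O.

32.4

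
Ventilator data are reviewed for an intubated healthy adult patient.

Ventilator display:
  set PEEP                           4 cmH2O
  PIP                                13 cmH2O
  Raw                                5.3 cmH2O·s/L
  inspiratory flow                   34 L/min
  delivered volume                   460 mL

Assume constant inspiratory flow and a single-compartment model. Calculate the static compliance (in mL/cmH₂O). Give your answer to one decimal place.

Flow: 34 L/min ÷ 60 = 0.5667 L/s.
Equation of motion (constant flow): PIP = Vt/C + R·V̇ + PEEP.
Vt/C = PIP − R·V̇ − PEEP = 13 − 5.3×0.5667 − 4 = 13 − 3.004 − 4 = 5.996 cmH2O.
C = Vt / 5.996 = 460 / 5.996 = 76.718 mL/cmH2O.

76.7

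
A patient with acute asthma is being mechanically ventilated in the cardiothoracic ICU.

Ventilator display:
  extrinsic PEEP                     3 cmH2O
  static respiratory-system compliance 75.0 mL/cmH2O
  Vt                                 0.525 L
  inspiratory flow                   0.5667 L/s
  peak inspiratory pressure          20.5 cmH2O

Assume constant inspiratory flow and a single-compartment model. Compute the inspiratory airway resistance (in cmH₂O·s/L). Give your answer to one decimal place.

Equation of motion (constant flow): PIP = Vt/C + R·V̇ + PEEP.
R·V̇ = PIP − Vt/C − PEEP = 20.5 − 525/75.0 − 3 = 20.5 − 7.0 − 3 = 10.5 cmH2O.
R = 10.5 / 0.5667 = 18.528 cmH2O·s/L.

18.5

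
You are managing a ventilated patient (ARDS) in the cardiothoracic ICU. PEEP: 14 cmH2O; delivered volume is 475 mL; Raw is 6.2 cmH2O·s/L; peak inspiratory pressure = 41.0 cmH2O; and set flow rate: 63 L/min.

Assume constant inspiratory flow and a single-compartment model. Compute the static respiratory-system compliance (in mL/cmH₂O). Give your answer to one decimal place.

23.2

Flow: 63 L/min ÷ 60 = 1.05 L/s.
Equation of motion (constant flow): PIP = Vt/C + R·V̇ + PEEP.
Vt/C = PIP − R·V̇ − PEEP = 41.0 − 6.2×1.05 − 14 = 41.0 − 6.51 − 14 = 20.49 cmH2O.
C = Vt / 20.49 = 475 / 20.49 = 23.182 mL/cmH2O.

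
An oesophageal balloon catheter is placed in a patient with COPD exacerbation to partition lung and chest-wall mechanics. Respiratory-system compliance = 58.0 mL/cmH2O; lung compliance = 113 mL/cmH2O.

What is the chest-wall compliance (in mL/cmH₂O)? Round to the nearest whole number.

1/Ccw = 1/Crs − 1/CL.
1/Ccw = 1/58.0 − 1/113 = 0.008392.
Ccw = 119.16 mL/cmH2O.

119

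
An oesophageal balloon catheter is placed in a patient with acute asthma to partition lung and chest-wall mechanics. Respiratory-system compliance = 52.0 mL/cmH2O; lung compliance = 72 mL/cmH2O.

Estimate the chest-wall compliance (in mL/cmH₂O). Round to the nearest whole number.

1/Ccw = 1/Crs − 1/CL.
1/Ccw = 1/52.0 − 1/72 = 0.005342.
Ccw = 187.2 mL/cmH2O.

187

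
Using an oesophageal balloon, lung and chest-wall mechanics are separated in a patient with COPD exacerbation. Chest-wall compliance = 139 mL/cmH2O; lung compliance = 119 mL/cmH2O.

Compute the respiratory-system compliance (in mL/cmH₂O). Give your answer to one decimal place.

64.1

Lung and chest wall are elastances in series: 1/Crs = 1/CL + 1/Ccw.
1/Crs = 1/119 + 1/139 = 0.0156.
Crs = 64.103 mL/cmH2O.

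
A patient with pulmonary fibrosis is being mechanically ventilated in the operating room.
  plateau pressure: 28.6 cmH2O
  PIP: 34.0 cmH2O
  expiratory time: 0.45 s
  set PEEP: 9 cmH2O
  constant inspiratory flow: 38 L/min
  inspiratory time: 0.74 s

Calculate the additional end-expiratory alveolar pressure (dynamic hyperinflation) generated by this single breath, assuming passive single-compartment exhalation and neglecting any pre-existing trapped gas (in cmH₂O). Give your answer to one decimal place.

2.2

Flow: 38 L/min ÷ 60 = 0.6333 L/s.
Vt = flow × Ti = 0.6333 L/s × 0.74 s × 1000 mL/L = 468.64 mL.
R = (PIP − Pplat)/V̇ = (34.0 − 28.6) / 0.6333 = 5.4/0.6333 = 8.527 cmH2O·s/L.
C = Vt/(Pplat − PEEP) = 468.64 / (28.6 − 9) = 468.64/19.6 = 23.91 mL/cmH2O.
τ = R × C = 8.527 × 0.02391 L/cmH2O = 0.2039 s.
Fraction remaining = e^(−Te/τ) = e^(−0.45/0.2039) = 0.11; trapped volume = 468.64 × 0.11 = 51.55 mL.
Additional alveolar pressure from trapping ≈ V_trapped / C = 51.55 / 23.91 = 2.156 cmH2O.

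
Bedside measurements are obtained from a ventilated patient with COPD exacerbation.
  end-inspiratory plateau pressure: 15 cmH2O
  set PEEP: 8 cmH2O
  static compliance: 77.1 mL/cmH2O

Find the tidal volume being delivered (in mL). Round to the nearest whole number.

540

Vt = Cstat × (Pplat − PEEP) = 77.1 × (15 − 8) = 77.1 × 7.0 = 539.7 mL.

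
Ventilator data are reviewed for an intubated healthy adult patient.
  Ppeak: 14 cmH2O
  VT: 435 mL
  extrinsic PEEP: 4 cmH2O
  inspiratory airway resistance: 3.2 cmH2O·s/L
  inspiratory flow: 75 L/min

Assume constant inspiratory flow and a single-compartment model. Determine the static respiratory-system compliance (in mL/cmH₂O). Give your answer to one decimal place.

Flow: 75 L/min ÷ 60 = 1.25 L/s.
Equation of motion (constant flow): PIP = Vt/C + R·V̇ + PEEP.
Vt/C = PIP − R·V̇ − PEEP = 14 − 3.2×1.25 − 4 = 14 − 4.0 − 4 = 6.0 cmH2O.
C = Vt / 6.0 = 435 / 6.0 = 72.5 mL/cmH2O.

72.5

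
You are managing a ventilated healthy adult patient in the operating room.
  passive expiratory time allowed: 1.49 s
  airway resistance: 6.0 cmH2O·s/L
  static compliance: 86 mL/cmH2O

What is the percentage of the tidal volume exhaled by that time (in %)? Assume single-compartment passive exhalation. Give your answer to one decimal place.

τ = R × C = 6.0 × 86 mL/cmH2O = 6.0 × 0.086 L/cmH2O = 0.516 s.
Passive exhalation: V(t)/V₀ = e^(−t/τ) = e^(−1.49/0.516) = 0.05571.
Fraction exhaled = 1 − 0.05571 = 0.9443 → 94.43%.

94.4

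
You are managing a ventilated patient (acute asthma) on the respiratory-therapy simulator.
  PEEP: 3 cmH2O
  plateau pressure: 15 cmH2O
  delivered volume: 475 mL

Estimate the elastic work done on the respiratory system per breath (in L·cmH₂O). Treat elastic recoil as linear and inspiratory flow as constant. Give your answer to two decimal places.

Elastic work ≈ ½ × (Pplat − PEEP) × Vt = 0.5 × (15 − 3) × 0.475 L = 0.5 × 12.0 × 0.475 = 2.85 L·cmH2O.

2.85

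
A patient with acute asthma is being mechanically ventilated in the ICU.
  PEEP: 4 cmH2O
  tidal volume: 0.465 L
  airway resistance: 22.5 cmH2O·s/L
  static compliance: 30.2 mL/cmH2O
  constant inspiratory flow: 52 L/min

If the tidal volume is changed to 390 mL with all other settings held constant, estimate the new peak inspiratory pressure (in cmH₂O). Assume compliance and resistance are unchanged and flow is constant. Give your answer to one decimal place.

36.4

Flow: 52 L/min ÷ 60 = 0.8667 L/s.
PIP = Vt/C + R·V̇ + PEEP (constant-flow equation of motion).
Only the elastic term changes: ΔPIP = ΔVt / C = (390 − 465) / 30.2 = -2.483 cmH2O.
Original PIP = 465/30.2 + 22.5×0.8667 + 4 = 38.898 cmH2O; new PIP = 38.898 + (-2.483) = 36.415 cmH2O.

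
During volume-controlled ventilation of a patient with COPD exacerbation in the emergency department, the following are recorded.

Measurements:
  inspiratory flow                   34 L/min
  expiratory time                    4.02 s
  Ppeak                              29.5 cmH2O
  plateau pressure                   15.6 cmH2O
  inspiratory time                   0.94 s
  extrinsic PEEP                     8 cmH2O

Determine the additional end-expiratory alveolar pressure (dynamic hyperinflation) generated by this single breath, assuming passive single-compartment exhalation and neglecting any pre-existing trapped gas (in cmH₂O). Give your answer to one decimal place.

0.7

Flow: 34 L/min ÷ 60 = 0.5667 L/s.
Vt = flow × Ti = 0.5667 L/s × 0.94 s × 1000 mL/L = 532.7 mL.
R = (PIP − Pplat)/V̇ = (29.5 − 15.6) / 0.5667 = 13.9/0.5667 = 24.528 cmH2O·s/L.
C = Vt/(Pplat − PEEP) = 532.7 / (15.6 − 8) = 532.7/7.6 = 70.092 mL/cmH2O.
τ = R × C = 24.528 × 0.07009 L/cmH2O = 1.719 s.
Fraction remaining = e^(−Te/τ) = e^(−4.02/1.719) = 0.09647; trapped volume = 532.7 × 0.09647 = 51.39 mL.
Additional alveolar pressure from trapping ≈ V_trapped / C = 51.39 / 70.092 = 0.7332 cmH2O.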